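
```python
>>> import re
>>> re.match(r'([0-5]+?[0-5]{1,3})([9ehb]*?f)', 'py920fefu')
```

Pattern: one or more of a character in [0-5] (lazy), then 1 to 3 of a character in [0-5] (captured); then zero or more of one of [9ehb] (lazy), then a literal 'f' (captured).
`re.match` won't scan ahead — the pattern has to work from the very first character.
Here the string doesn't start with a match, so the call returns None.

None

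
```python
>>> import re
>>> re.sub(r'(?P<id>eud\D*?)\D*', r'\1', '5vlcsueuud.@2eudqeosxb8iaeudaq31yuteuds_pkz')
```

'5vlcsueuud.@2eud8iaeud31yuteud'

The pattern matches the literal 'eud', then zero or more of a non-digit (lazy) (captured as 'id'); then zero or more of a non-digit.
Matches: at [13:22] → 'eudqeosxb'; at [25:30] → 'eudaq'; at [35:43] → 'euds_pkz'.
`\1` in the replacement pulls in group 1's text for each match.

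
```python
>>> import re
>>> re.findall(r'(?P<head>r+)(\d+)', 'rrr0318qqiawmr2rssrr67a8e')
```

The pattern matches one or more of a literal 'r' (captured as 'head'); then one or more of a digit (captured).
Scanning left to right: at [0:7] match 'rrr0318', groups = ('rrr', '0318'); at [13:15] match 'r2', groups = ('r', '2'); at [18:22] match 'rr67', groups = ('rr', '67').
With 2 capturing groups, `findall` returns a 2-tuple per match.

[('rrr', '0318'), ('r', '2'), ('rr', '67')]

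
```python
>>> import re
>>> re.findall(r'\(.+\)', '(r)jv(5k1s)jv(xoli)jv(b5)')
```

['(r)jv(5k1s)jv(xoli)jv(b5)']

Matches: at [0:25] → '(r)jv(5k1s)jv(xoli)jv(b5)'.
`findall` yields the raw match text (1 of them) because the pattern has no groups.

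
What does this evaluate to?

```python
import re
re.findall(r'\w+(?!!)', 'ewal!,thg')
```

The negative lookahead/lookbehind blocks any match where the forbidden context is present.
Scanning left to right: at [0:3] → 'ewa'; at [6:9] → 'thg'.
With no groups in the pattern, `findall` gives back each whole match — 2 here.

['ewa', 'thg']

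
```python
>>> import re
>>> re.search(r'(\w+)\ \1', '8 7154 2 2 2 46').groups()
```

('2',)

The match spans [7:10] → '2 2'.
Captured: group 1 = '2'.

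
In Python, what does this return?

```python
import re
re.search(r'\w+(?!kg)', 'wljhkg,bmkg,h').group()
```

'wljhkg'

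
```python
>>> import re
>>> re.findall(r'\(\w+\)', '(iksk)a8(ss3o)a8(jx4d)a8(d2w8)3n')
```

Matches: at [0:6] → '(iksk)'; at [8:14] → '(ss3o)'; at [16:22] → '(jx4d)'; at [24:30] → '(d2w8)'.
`findall` yields the raw match text (4 of them) because the pattern has no groups.

['(iksk)', '(ss3o)', '(jx4d)', '(d2w8)']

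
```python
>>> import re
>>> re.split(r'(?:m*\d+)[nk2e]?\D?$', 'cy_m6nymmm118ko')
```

['cy_m6ny', '']

This matches zero or more of a literal 'm', then one or more of a digit (non-capturing group); then optionally one of [nk2e], then optionally a non-digit; then anchored at the end.
Matches to split on: at [7:15] → 'mmm118ko'.
The string is cut at each match, leaving 2 pieces.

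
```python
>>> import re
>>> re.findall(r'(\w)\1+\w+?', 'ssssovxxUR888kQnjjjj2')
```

`\1` has to match the exact text group 1 already captured.
Walking the string: at [0:5] match 'sssso', group 1 = 's'; at [6:9] match 'xxU', group 1 = 'x'; at [10:14] match '888k', group 1 = '8'; at [16:21] match 'jjjj2', group 1 = 'j'.
With a single group, `findall` returns only what that group captured — 4 items.

['s', 'x', '8', 'j']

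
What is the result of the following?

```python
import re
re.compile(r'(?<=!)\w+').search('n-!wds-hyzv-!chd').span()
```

(3, 6)

Lookahead/lookbehind check context without consuming it, so the matched span excludes the asserted characters.
The match spans [3:6] → 'wds'.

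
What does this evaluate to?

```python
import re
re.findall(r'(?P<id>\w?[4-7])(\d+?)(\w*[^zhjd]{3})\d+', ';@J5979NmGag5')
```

This matches optionally a word character, then a character in [4-7] (captured as 'id'); then one or more of a digit (lazy) (captured); then zero or more of a word character, then exactly 3 of any character except [zhjd] (captured); then one or more of a digit.
With the lazy modifier that quantifier settles for the fewest repetitions that let the rest of the pattern succeed (the atoms after it are unaffected and can still be greedy).
Walking the string: at [2:13] match 'J5979NmGag5', groups = ('J5', '9', '79NmGag').
`findall` packs the 3 group values into a tuple for every match.

[('J5', '9', '79NmGag')]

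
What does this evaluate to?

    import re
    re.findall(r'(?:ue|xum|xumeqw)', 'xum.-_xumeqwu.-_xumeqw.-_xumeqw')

['xum', 'xum', 'xum', 'xum']

Alternation isn't longest-match — the leftmost alternative that fits at this position is chosen.
Scanning left to right: at [0:3] → 'xum'; at [6:9] → 'xum'; at [16:19] → 'xum'; at [25:28] → 'xum'.
`findall` yields the raw match text (4 of them) because the pattern has no groups.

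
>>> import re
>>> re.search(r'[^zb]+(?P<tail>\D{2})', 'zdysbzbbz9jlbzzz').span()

The pattern matches one or more of any character except [zb]; then exactly 2 of a non-digit (captured as 'tail').
The match spans [1:6] → 'dysbz'.

(1, 6)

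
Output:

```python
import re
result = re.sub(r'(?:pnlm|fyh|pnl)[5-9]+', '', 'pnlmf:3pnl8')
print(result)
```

pnlmf:3

`sub` substitutes '' at each match site.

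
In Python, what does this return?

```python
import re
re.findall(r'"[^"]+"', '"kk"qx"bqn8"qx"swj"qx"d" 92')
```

With no groups in the pattern, `findall` gives back each whole match — 4 here.

['"kk"', '"bqn8"', '"swj"', '"d"']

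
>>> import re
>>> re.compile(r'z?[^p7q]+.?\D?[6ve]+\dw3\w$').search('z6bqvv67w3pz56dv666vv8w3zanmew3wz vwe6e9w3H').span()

(11, 43)

The pattern matches optionally a literal 'z', then one or more of any character except [p7q]; then optionally any character, then optionally a non-digit, then one or more of one of [6ve]; then a digit, then the literal 'w3', then a word character; then anchored at the end.
The match spans [11:43] → 'z56dv666vv8w3zanmew3wz vwe6e9w3H'.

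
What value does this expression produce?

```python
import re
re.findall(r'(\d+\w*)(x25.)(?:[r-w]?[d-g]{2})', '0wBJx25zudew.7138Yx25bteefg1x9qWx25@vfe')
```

[('0wBJ', 'x25z'), ('7138Yx25bteefg1x9qW', 'x25@')]

The pattern matches one or more of a digit, then zero or more of a word character (captured); then the literal 'x25', then any character (captured); then optionally a character in [r-w], then exactly 2 of a character in [d-g] (non-capturing group).
Matches: at [0:11] match '0wBJx25zude', groups = ('0wBJ', 'x25z'); at [13:39] match '7138Yx25bteefg1x9qWx25@vfe', groups = ('7138Yx25bteefg1x9qW', 'x25@').
2 groups means each result is a tuple of 2 captured strings — 2 here.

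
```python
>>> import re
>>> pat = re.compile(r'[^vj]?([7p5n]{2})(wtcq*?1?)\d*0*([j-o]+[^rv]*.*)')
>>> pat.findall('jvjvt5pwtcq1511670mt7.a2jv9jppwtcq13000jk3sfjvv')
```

[('5p', 'wtcq1', 'mt7.a2jv9jppwtcq13000jk3sfjvv')]

With 3 capturing groups, `findall` returns a 3-tuple per match.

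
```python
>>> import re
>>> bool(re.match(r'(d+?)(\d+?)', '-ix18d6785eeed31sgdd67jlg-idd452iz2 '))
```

The pattern matches one or more of a literal 'd' (lazy) (captured); then one or more of a digit (lazy) (captured).
`re.match` only tries the pattern at the start of the string.
Here position 0 doesn't satisfy it, so the call returns None, and `bool(None)` is False.

False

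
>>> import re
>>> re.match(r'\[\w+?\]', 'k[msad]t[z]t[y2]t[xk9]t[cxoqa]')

With `match`, the pattern is implicitly anchored at the beginning.
Here position 0 doesn't satisfy it, so the call returns None.

None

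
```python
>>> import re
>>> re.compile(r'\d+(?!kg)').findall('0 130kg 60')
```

A negative assertion filters positions out without eating any characters.
`findall` yields the raw match text (3 of them) because the pattern has no groups.

['0', '13', '60']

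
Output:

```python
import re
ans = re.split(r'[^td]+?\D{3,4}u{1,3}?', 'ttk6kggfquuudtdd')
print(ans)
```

Because the quantifier is non-greedy, it stops expanding at the earliest point where the rest of the pattern can succeed.
`split` removes every match and returns the 2 fragments in between.

['tt', 'uudtdd']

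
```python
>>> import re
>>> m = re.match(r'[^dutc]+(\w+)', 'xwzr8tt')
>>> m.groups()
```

Pattern: one or more of any character except [dutc]; then one or more of a word character (captured).
`match` is anchored at position 0; if the pattern doesn't fit there, it returns None.
The match spans [0:7] → 'xwzr8tt'.
Captured: group 1 = 'tt'.

('tt',)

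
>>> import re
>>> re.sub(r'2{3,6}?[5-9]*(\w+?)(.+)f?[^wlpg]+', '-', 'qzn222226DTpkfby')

Each match is replaced by '-'.

'qzn-'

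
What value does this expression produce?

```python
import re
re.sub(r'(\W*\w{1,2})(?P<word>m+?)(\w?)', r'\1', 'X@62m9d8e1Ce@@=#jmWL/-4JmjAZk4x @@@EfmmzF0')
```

Pattern: zero or more of a non-word character, then 1 to 2 of a word character (captured); then one or more of a literal 'm' (lazy) (captured as 'word'); then optionally a word character (captured).
With the lazy modifier that quantifier settles for the fewest repetitions that let the rest of the pattern succeed (the atoms after it are unaffected and can still be greedy).
Matches: at [1:6] → '@62m9'; at [12:19] → '@@=#jmW'; at [20:26] → '/-4Jmj'; at [31:39] → ' @@@Efmm'.
Each match is replaced using the text its own group 1 captured.

'X@62d8e1Ce@@=#jL/-4JAZk4x @@@EfzF0'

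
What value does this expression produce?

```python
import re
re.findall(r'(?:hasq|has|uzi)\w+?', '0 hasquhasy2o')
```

['hasqu', 'hasy']

Alternation tries branches left to right and keeps the first one that lets the overall match succeed at that position.
Matches: at [2:7] → 'hasqu'; at [7:11] → 'hasy'.
No capturing groups, so `findall` returns the 2 full match strings.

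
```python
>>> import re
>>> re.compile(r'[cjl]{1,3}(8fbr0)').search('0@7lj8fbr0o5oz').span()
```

(3, 10)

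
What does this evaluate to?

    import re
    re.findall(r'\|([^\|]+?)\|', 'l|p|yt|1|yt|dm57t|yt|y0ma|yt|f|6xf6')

`findall` collects group 1 from each match (5 total).

['p', '1', 'dm57t', 'y0ma', 'f']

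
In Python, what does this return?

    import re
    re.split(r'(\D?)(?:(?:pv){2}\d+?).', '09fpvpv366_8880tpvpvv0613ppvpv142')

['09', 'f', '6_8880tpvpvv0613', 'p', '2']

This matches optionally a non-digit (captured); then the literal 'pv' repeated 2 times, then one or more of a digit (lazy) (non-capturing group); then any character.
A non-greedy quantifier consumes as few characters as it can — just enough that the remainder of the pattern still matches from where it stops; whatever follows it matches normally.
Matches to split on: at [2:9] → 'fpvpv36'; at [25:32] → 'ppvpv14'.
The group in the pattern means `split` returns the separators' captures alongside the pieces.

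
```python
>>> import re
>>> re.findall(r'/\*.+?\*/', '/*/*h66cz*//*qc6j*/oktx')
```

No capturing groups, so `findall` returns the 2 full match strings.

['/*/*h66cz*/', '/*qc6j*/']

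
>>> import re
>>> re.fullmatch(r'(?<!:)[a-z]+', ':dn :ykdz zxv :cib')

A negative assertion filters positions out without eating any characters.
`re.fullmatch` is like wrapping the pattern in `^…$` (in single-line mode).
Here the pattern can't cover the whole string, so the call returns None.

None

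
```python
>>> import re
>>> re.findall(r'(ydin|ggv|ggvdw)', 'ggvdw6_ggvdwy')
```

['ggv', 'ggv']

Alternation tries branches left to right and keeps the first one that lets the overall match succeed at that position.
Matches: at [0:3] match 'ggv', group 1 = 'ggv'; at [7:10] match 'ggv', group 1 = 'ggv'.
One capturing group, so `findall` returns just the captured substring from each match — 2 in all.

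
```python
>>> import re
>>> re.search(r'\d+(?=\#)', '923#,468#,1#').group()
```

'923'

The lookaround is zero-width — it requires the adjacent text to match without consuming it, so the asserted text isn't part of the match.
`re.search` tries every starting position until one works.
The match spans [0:3] → '923'.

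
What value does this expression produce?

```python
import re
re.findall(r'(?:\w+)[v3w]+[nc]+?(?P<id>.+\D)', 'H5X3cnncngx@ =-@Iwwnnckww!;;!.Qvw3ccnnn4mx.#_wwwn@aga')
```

Pattern: one or more of a word character (non-capturing group); then one or more of one of [v3w], then one or more of one of [nc] (lazy); then one or more of any character, then a non-digit (captured as 'id').
Lazy quantifiers expand one character at a time until the remainder of the pattern can match.
Walking the string: at [0:53] match 'H5X3cnncngx@ =-@Iwwnnckww!;;!.Qvw3ccnnn4mx.#_wwwn@aga', group 1 = 'nncngx@ =-@Iwwnnckww!;;!.Qvw3ccnnn4mx.#_wwwn@aga'.
With a single group, `findall` returns only what that group captured — 1 item.

['nncngx@ =-@Iwwnnckww!;;!.Qvw3ccnnn4mx.#_wwwn@aga']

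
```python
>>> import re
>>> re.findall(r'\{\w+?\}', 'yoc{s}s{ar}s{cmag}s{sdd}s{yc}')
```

['{s}', '{ar}', '{cmag}', '{sdd}', '{yc}']

Walking the string: at [3:6] → '{s}'; at [7:11] → '{ar}'; at [12:18] → '{cmag}'; at [19:24] → '{sdd}'; at [25:29] → '{yc}'.
No capturing groups, so `findall` returns the 5 full match strings.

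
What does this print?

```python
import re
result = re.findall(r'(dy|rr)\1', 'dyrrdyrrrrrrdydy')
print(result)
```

`\1` is not a pattern — it's the concrete string captured by group 1, re-applied verbatim.
Matches: at [6:10] match 'rrrr', group 1 = 'rr'; at [12:16] match 'dydy', group 1 = 'dy'.
Because there's exactly one group, `findall` drops the full match and keeps group 1 from each hit.

['rr', 'dy']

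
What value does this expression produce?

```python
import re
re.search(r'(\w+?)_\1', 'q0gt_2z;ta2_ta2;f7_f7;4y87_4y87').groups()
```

('ta2',)

`\1` has to match the exact text group 1 already captured.
Unlike `match`, `search` isn't anchored — it looks for the pattern anywhere in the string.
The match spans [8:15] → 'ta2_ta2'.
Captured: group 1 = 'ta2'.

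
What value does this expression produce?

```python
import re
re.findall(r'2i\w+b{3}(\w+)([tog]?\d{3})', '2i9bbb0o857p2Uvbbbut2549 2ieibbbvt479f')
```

This matches the literal '2i', then one or more of a word character, then exactly 3 of a literal 'b'; then one or more of a word character (captured); then optionally one of [tog], then exactly 3 of a digit (captured).
Scanning left to right: at [0:24] match '2i9bbb0o857p2Uvbbbut2549', groups = ('ut2', '549'); at [25:37] match '2ieibbbvt479', groups = ('vt', '479').
`findall` packs the 2 group values into a tuple for every match.

[('ut2', '549'), ('vt', '479')]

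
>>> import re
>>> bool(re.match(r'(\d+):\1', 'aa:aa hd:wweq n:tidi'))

False

`match` is anchored at position 0; if the pattern doesn't fit there, it returns None.
Here the string doesn't start with a match, so the call returns None, and `bool(None)` is False.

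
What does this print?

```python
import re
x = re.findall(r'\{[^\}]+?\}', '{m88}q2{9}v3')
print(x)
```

['{m88}', '{9}']

Scanning left to right: at [0:5] → '{m88}'; at [7:10] → '{9}'.
With no groups in the pattern, `findall` gives back each whole match — 2 here.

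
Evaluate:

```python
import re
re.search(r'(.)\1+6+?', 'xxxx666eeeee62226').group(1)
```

'x'

The match spans [0:5] → 'xxxx6'.
Captured: group 1 = 'x'.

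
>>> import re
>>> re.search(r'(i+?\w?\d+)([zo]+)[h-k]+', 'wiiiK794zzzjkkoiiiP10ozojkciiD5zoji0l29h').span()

The match spans [1:14] → 'iiiK794zzzjkk'.

(1, 14)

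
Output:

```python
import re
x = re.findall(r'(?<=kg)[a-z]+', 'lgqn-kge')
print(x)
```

['e']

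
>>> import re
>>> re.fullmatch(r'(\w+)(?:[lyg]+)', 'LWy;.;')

This matches one or more of a word character (captured); then one or more of one of [lyg] (non-capturing group).
`fullmatch` succeeds only if the pattern covers the string from start to end.
Here the string isn't matched end-to-end, so the call returns None.

None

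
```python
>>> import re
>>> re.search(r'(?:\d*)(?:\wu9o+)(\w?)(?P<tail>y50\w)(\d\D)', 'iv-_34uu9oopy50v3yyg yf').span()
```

The match spans [4:18] → '34uu9oopy50v3y'.

(4, 18)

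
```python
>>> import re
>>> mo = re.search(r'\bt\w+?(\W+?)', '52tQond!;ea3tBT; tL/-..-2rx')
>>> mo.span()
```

The pattern matches a word boundary (`\b`, zero-width); then the literal 't', then one or more of a word character (lazy); then one or more of a non-word character (lazy) (captured).
`re.search` tries every starting position until one works.
The match spans [17:20] → 'tL/'.
Captured: group 1 = '/'.

(17, 20)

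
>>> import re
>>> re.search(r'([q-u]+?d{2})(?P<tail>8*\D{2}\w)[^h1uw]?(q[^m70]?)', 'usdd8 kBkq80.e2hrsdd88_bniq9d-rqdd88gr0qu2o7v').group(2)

Pattern: one or more of a character in [q-u] (lazy), then exactly 2 of the literal 'd' (captured); then zero or more of a literal '8', then exactly 2 of a non-digit, then a word character (captured as 'tail'); then optionally any character except [h1uw]; then the literal 'q', then optionally any character except [m70] (captured).
Unlike `match`, `search` isn't anchored — it looks for the pattern anywhere in the string.
The match spans [0:11] → 'usdd8 kBkq8'.
Captured: group 1 = 'usdd', group 2 = '8 kB', group 3 = 'q8'.

'8 kB'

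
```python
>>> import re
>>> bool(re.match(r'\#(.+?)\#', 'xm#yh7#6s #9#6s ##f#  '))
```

False

With `match`, the pattern is implicitly anchored at the beginning.
Here position 0 doesn't satisfy it, so the call returns None, and `bool(None)` is False.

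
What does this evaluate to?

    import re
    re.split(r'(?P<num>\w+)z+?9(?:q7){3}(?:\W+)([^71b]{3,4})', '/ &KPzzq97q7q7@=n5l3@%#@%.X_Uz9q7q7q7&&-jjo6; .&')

The group in the pattern means `split` returns the separators' captures alongside the pieces.

['/ &KPzzq97q7q7@=n5l3@%#@%.', 'X_U', 'jjo6', '; .&']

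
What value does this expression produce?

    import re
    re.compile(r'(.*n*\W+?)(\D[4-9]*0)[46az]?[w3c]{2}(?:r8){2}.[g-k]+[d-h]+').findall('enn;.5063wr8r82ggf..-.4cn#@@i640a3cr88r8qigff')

[('enn;', '.50')]

This matches zero or more of any character, then zero or more of a literal 'n', then one or more of a non-word character (lazy) (captured); then a non-digit, then zero or more of a character in [4-9], then a literal '0' (captured); then optionally one of [46az], then exactly 2 of one of [w3c]; then the literal 'r8' repeated 2 times, then any character, then one or more of a character in [g-k]; then one or more of a character in [d-h].
2 groups means the one result is a tuple of 2 captured strings — 1 here.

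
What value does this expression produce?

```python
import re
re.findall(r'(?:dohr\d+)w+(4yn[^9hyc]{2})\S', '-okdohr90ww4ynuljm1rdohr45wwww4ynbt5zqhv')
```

['4ynul', '4ynbt']

The pattern matches the literal 'do', then the literal 'hr', then one or more of a digit (non-capturing group); then one or more of a literal 'w'; then the literal '4yn', then exactly 2 of any character except [9hyc] (captured); then a non-whitespace character.
Because there's exactly one group, `findall` drops the full match and keeps group 1 from each hit.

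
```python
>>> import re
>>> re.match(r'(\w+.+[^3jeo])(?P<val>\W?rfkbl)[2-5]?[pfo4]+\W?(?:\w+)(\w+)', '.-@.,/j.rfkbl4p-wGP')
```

With `match`, the pattern is implicitly anchored at the beginning.
Here the string doesn't start with a match, so the call returns None.

None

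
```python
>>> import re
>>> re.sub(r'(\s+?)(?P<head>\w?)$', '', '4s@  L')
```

'4s@'

This matches one or more of whitespace (lazy) (captured); then optionally a word character (captured as 'head'); then anchored at the end.
Matches: at [3:6] → '  L'.
Every occurrence is swapped for ''.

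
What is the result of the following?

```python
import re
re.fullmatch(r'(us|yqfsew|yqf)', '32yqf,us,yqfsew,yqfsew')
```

None

`re.fullmatch` requires the pattern to consume the entire string.
Here the string isn't matched end-to-end, so the call returns None.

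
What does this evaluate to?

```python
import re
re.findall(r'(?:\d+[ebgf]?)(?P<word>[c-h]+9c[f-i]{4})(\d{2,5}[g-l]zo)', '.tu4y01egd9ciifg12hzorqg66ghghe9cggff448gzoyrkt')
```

[('gd9ciifg', '12hzo'), ('hghe9cggff', '448gzo')]

The pattern matches one or more of a digit, then optionally one of [ebgf] (non-capturing group); then one or more of a character in [c-h], then the literal '9c', then exactly 4 of a character in [f-i] (captured as 'word'); then 2 to 5 of a digit, then a character in [g-l], then the literal 'zo' (captured).
Matches: at [5:21] match '01egd9ciifg12hzo', groups = ('gd9ciifg', '12hzo'); at [24:43] match '66ghghe9cggff448gzo', groups = ('hghe9cggff', '448gzo').
With 2 capturing groups, `findall` returns a 2-tuple per match.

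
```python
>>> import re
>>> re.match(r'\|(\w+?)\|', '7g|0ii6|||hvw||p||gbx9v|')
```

None

`re.match` won't scan ahead — the pattern has to work from the very first character.
Here the string doesn't start with a match, so the call returns None.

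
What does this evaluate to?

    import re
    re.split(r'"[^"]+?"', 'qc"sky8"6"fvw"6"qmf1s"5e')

['qc', '6', '6', '5e']

Matches to split on: at [2:8] → '"sky8"'; at [9:14] → '"fvw"'; at [15:22] → '"qmf1s"'.
Splitting on the pattern gives 4 pieces.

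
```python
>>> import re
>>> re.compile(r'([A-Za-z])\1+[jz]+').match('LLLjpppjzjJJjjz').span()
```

After group 1 captures some text, `\1` only succeeds where that same text appears again.
`match` is anchored at position 0; if the pattern doesn't fit there, it returns None.
The match spans [0:4] → 'LLLj'.
Captured: group 1 = 'L'.

(0, 4)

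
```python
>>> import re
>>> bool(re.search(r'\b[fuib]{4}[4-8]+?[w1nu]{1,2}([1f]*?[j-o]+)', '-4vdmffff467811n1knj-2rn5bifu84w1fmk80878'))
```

False

Here the pattern never matches, so the call returns None, and `bool(None)` is False.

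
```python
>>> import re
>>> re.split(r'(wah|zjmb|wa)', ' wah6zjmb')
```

`|` is ordered: at each position the engine commits to the first alternative that works.
Because the pattern has a capturing group, `split` also inserts each captured text between the pieces.

[' ', 'wah', '6', 'zjmb', '']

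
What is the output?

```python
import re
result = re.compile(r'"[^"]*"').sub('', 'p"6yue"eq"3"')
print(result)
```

peq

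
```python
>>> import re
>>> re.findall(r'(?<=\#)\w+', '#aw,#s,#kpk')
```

['aw', 's', 'kpk']

The `(?=…)`/`(?<=…)` assertion just peeks at neighbouring text; it doesn't advance the match position.
Matches: at [1:3] → 'aw'; at [5:6] → 's'; at [8:11] → 'kpk'.
No capturing groups, so `findall` returns the 3 full match strings.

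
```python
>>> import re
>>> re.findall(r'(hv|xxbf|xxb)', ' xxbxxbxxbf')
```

['xxb', 'xxb', 'xxbf']

Branches in `(...|...)` are attempted left-to-right; the first branch that allows the whole pattern to succeed is taken.
Scanning left to right: at [1:4] match 'xxb', group 1 = 'xxb'; at [4:7] match 'xxb', group 1 = 'xxb'; at [7:11] match 'xxbf', group 1 = 'xxbf'.
Because there's exactly one group, `findall` drops the full match and keeps group 1 from each hit.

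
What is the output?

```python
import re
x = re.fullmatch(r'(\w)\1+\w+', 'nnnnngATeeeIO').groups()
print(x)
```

('n',)

The match spans [0:13] → 'nnnnngATeeeIO'.
Captured: group 1 = 'n'.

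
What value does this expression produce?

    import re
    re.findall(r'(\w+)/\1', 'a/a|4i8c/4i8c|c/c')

['a', '4i8c', 'c']

After group 1 captures some text, `\1` only succeeds where that same text appears again.
Scanning left to right: at [0:3] match 'a/a', group 1 = 'a'; at [4:13] match '4i8c/4i8c', group 1 = '4i8c'; at [14:17] match 'c/c', group 1 = 'c'.
Because there's exactly one group, `findall` drops the full match and keeps group 1 from each hit.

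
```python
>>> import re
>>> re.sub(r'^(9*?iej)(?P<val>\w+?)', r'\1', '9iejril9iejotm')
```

A `+?`/`*?`/`{m,n}?` starts at its minimum and grows only as far as needed for what follows to match.
The replacement refers to a captured group, so each match is rewritten using its own captured text.

'9iejil9iejotm'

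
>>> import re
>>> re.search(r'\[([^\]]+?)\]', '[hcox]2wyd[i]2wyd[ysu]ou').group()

'[hcox]'

The match spans [0:6] → '[hcox]'.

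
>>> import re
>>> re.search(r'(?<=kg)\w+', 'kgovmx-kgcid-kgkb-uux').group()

'ovmx'

Because the assertion is zero-width, the text it checks is not consumed and won't appear in the result.
The match spans [2:6] → 'ovmx'.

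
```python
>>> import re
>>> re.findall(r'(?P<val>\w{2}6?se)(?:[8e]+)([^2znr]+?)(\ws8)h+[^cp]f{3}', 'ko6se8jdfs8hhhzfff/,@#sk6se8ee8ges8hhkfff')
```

[('ko6se', 'jd', 'fs8'), ('sk6se', 'g', 'es8')]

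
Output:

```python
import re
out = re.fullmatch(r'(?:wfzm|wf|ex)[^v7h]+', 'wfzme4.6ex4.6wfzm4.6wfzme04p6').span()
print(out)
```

(0, 29)

`re.fullmatch` requires the pattern to consume the entire string.
The match spans [0:29] → 'wfzme4.6ex4.6wfzm4.6wfzme04p6'.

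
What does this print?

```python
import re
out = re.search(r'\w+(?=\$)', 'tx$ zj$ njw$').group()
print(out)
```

Lookahead/lookbehind check context without consuming it, so the matched span excludes the asserted characters.
`re.search` scans for the first position where the pattern succeeds.
The match spans [0:2] → 'tx'.

tx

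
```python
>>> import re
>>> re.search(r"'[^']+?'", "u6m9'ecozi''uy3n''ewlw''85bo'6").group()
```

"'ecozi'"

The match spans [4:11] → "'ecozi'".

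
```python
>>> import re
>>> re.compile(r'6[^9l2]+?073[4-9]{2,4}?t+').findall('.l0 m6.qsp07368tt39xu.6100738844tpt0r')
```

['6.qsp07368tt', '6100738844t']

Pattern: a literal '6', then one or more of any character except [9l2] (lazy), then the literal '073'; then 2 to 4 of a character in [4-9] (lazy), then one or more of the literal 't'.
With no groups in the pattern, `findall` gives back each whole match — 2 here.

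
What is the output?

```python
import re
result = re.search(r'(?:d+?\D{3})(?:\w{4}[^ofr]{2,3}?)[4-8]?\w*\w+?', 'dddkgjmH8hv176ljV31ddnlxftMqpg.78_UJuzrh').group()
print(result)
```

Pattern: one or more of a literal 'd' (lazy), then exactly 3 of a non-digit (non-capturing group); then exactly 4 of a word character, then 2 to 3 of any character except [ofr] (lazy) (non-capturing group); then optionally a character in [4-8], then zero or more of a word character, then one or more of a word character (lazy).
Unlike `match`, `search` isn't anchored — it looks for the pattern anywhere in the string.
The match spans [0:30] → 'dddkgjmH8hv176ljV31ddnlxftMqpg'.

dddkgjmH8hv176ljV31ddnlxftMqpg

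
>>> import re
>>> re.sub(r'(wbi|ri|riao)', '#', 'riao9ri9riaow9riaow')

'#ao9#9#aow9#aow'

Alternation isn't longest-match — the leftmost alternative that fits at this position is chosen.
Matches: at [0:2] → 'ri'; at [5:7] → 'ri'; at [8:10] → 'ri'; at [14:16] → 'ri'.
`sub` substitutes '#' at each match site.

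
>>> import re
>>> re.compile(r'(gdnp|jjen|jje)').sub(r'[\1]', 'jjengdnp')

Alternation tries branches left to right and keeps the first one that lets the overall match succeed at that position.
Matches: at [0:4] → 'jjen'; at [4:8] → 'gdnp'.
Each match is replaced using the text its own group 1 captured.

'[jjen][gdnp]'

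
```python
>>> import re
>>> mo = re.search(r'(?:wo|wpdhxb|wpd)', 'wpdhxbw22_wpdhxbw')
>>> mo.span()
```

Alternation isn't longest-match — the leftmost alternative that fits at this position is chosen.
Unlike `match`, `search` isn't anchored — it looks for the pattern anywhere in the string.
The match spans [0:6] → 'wpdhxb'.

(0, 6)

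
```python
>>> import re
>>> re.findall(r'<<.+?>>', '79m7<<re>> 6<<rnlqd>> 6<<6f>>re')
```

['<<re>>', '<<rnlqd>>', '<<6f>>']

A non-greedy quantifier consumes as few characters as it can — just enough that the remainder of the pattern still matches from where it stops; whatever follows it matches normally.
No capturing groups, so `findall` returns the 3 full match strings.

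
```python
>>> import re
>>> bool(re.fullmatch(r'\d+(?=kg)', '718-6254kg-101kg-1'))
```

False

The `(?=…)`/`(?<=…)` assertion just peeks at neighbouring text; it doesn't advance the match position.
For `fullmatch`, every character of the input must be accounted for by the pattern.
Here the pattern can't cover the whole string, so the call returns None, and `bool(None)` is False.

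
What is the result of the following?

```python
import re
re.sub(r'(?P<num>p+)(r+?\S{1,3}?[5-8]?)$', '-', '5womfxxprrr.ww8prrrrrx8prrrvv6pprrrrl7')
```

Every occurrence is swapped for '-'.

'5womfxxprrr.ww8prrrrrx8prrrvv6-'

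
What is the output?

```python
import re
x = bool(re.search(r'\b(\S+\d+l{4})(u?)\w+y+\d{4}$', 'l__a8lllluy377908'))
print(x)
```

The pattern matches a word boundary (`\b`, zero-width); then one or more of a non-whitespace character, then one or more of a digit, then exactly 4 of the literal 'l' (captured); then optionally a literal 'u' (captured); then one or more of a word character, then one or more of the literal 'y', then exactly 4 of a digit; then anchored at the end.
Unlike `match`, `search` isn't anchored — it looks for the pattern anywhere in the string.
Here nothing in the string fits, so the call returns None, and `bool(None)` is False.

False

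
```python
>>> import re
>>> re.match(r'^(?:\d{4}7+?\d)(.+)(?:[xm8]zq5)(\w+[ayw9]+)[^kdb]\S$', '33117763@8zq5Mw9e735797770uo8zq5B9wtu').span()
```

`re.match` won't scan ahead — the pattern has to work from the very first character.
The match spans [0:37] → '33117763@8zq5Mw9e735797770uo8zq5B9wtu'.

(0, 37)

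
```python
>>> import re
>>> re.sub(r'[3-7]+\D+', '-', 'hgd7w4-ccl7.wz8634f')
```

'hgd---8-'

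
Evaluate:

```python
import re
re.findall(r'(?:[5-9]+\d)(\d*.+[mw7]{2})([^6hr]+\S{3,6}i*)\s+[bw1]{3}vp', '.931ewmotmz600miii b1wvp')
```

[('1ewm', 'otmz600miii')]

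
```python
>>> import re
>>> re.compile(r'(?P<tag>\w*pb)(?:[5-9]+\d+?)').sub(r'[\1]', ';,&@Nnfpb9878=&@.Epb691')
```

Pattern: zero or more of a word character, then the literal 'pb' (captured as 'tag'); then one or more of a character in [5-9], then one or more of a digit (lazy) (non-capturing group).
Matches: at [4:13] → 'Nnfpb9878'; at [17:23] → 'Epb691'.
Each match is replaced using the text its own group 1 captured.

';,&@[Nnfpb]=&@.[Epb]'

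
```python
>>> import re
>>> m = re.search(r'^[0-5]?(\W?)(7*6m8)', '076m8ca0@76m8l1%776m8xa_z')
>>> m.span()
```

(0, 5)

Pattern: anchored at the start of the string; then optionally a character in [0-5]; then optionally a non-word character (captured); then zero or more of the literal '7', then the literal '6m8' (captured).
The match spans [0:5] → '076m8'.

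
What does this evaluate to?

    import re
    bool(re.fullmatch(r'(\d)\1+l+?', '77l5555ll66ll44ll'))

False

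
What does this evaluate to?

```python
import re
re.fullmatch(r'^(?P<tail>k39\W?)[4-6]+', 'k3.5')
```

None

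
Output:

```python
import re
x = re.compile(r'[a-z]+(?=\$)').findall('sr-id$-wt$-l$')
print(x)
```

['id', 'wt', 'l']

Lookahead/lookbehind check context without consuming it, so the matched span excludes the asserted characters.
No capturing groups, so `findall` returns the 3 full match strings.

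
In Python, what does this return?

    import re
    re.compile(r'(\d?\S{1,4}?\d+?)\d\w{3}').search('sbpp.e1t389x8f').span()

This matches optionally a digit, then 1 to 4 of a non-whitespace character (lazy), then one or more of a digit (lazy) (captured); then a digit, then exactly 3 of a word character.
Lazy quantifiers expand one character at a time until the remainder of the pattern can match.
`search` walks the string left to right and returns the first match it finds.
The match spans [4:13] → '.e1t389x8'.
Captured: group 1 = '.e1t3'.

(4, 13)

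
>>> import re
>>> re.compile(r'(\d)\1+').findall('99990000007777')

['9', '0', '7']

The backreference `\1` re-matches whatever the first group consumed, character for character.
With a single group, `findall` returns only what that group captured — 3 items.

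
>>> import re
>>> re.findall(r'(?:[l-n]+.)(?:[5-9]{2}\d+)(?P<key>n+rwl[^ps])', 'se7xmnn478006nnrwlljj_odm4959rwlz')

['nnrwll']

The pattern matches one or more of a character in [l-n], then any character (non-capturing group); then exactly 2 of a character in [5-9], then one or more of a digit (non-capturing group); then one or more of the literal 'n', then the literal 'rwl', then any character except [ps] (captured as 'key').
Matches: at [4:19] match 'mnn478006nnrwll', group 1 = 'nnrwll'.
One capturing group, so `findall` returns just the captured substring from the one match — 1 in all.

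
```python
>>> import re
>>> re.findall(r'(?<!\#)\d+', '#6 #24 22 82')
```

Because the assertion is negative and zero-width, positions next to the forbidden text are skipped.
Walking the string: at [5:6] → '4'; at [7:9] → '22'; at [10:12] → '82'.
Since nothing is captured, `findall` lists the 3 matched substrings directly.

['4', '22', '82']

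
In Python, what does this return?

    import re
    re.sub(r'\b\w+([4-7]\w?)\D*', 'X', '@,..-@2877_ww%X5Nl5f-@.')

'@,..-@X5Nl5f-@.'

This matches a word boundary (`\b`, zero-width); then one or more of a word character; then a character in [4-7], then optionally a word character (captured); then zero or more of a non-digit.
`sub` substitutes 'X' at each match site.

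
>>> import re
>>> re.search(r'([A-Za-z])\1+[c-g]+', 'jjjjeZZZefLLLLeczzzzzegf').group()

'jjjje'

The backreference `\1` re-matches whatever the first group consumed, character for character.
The match spans [0:5] → 'jjjje'.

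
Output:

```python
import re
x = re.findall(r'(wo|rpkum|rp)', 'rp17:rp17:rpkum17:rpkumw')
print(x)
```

['rp', 'rp', 'rpkum', 'rpkum']

`|` is ordered: at each position the engine commits to the first alternative that works.
Because there's exactly one group, `findall` drops the full match and keeps group 1 from each hit.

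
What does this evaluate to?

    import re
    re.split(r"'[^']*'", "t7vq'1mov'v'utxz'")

['t7vq', 'v', '']

Splitting on the pattern gives 3 pieces.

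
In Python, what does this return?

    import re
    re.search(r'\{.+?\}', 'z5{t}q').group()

The match spans [2:5] → '{t}'.

'{t}'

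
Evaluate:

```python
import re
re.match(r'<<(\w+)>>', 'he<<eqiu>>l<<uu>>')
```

With `match`, the pattern is implicitly anchored at the beginning.
Here position 0 doesn't satisfy it, so the call returns None.

None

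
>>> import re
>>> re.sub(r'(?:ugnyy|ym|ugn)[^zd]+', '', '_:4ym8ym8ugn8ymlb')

'_:4'

Matches: at [3:17] → 'ym8ym8ugn8ymlb'.
`sub` substitutes '' at each match site.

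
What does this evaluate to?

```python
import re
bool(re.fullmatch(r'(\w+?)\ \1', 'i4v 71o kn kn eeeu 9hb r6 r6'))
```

False

A backreference is literal: `\1` must see the identical characters the first group matched.
`re.fullmatch` requires the pattern to consume the entire string.
Here the string isn't matched end-to-end, so the call returns None, and `bool(None)` is False.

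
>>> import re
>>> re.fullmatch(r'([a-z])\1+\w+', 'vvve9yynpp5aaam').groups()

('v',)

`\1` has to match the exact text group 1 already captured.
For `fullmatch`, every character of the input must be accounted for by the pattern.
The match spans [0:15] → 'vvve9yynpp5aaam'.
Captured: group 1 = 'v'.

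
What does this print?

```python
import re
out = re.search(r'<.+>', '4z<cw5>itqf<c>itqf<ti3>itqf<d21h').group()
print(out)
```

<cw5>itqf<c>itqf<ti3>

`re.search` tries every starting position until one works.
The match spans [2:23] → '<cw5>itqf<c>itqf<ti3>'.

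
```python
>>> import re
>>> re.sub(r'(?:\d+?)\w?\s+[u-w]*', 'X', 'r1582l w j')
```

Pattern: one or more of a digit (lazy) (non-capturing group); then optionally a word character; then one or more of whitespace, then zero or more of a character in [u-w].
Matches: at [1:8] → '1582l w'.
`sub` substitutes 'X' at each match site.

'rX j'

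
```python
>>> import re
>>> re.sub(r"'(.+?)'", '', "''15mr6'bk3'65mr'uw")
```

'bk3uw'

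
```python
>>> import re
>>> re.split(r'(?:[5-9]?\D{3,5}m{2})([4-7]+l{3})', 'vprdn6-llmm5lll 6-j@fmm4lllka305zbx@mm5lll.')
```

This matches optionally a character in [5-9], then 3 to 5 of a non-digit, then exactly 2 of a literal 'm' (non-capturing group); then one or more of a character in [4-7], then exactly 3 of a literal 'l' (captured).
Matches to split on: at [5:15] → '6-llmm5lll'; at [16:27] → '6-j@fmm4lll'; at [31:42] → '5zbx@mm5lll'.
The group in the pattern means `split` returns the separators' captures alongside the pieces.

['vprdn', '5lll', ' ', '4lll', 'ka30', '5lll', '.']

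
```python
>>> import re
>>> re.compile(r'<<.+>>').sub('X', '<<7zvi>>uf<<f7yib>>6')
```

'X6'

Matches: at [0:19] → '<<7zvi>>uf<<f7yib>>'.
Each match is replaced by 'X'.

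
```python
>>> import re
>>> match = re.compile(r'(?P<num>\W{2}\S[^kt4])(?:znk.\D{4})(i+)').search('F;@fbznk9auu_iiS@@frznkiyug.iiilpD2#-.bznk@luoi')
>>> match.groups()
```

The pattern matches exactly 2 of a non-word character, then a non-whitespace character, then any character except [kt4] (captured as 'num'); then the literal 'znk', then any character, then exactly 4 of a non-digit (non-capturing group); then one or more of a literal 'i' (captured).
`re.search` tries every starting position until one works.
The match spans [1:15] → ';@fbznk9auu_ii'.
Captured: group 1 = ';@fb', group 2 = 'ii'.

(';@fb', 'ii')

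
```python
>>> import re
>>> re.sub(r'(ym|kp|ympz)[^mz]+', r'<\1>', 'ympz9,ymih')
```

Branches in `(...|...)` are attempted left-to-right; the first branch that allows the whole pattern to succeed is taken.
Matches: at [0:3] → 'ymp'; at [6:10] → 'ymih'.
The replacement refers to a captured group, so each match is rewritten using its own captured text.

'<ym>z9,<ym>'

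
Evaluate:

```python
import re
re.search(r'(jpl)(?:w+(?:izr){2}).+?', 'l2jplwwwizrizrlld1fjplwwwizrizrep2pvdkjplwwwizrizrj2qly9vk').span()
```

This matches the literal 'jp', then a literal 'l' (captured); then one or more of a literal 'w', then the literal 'izr' repeated 2 times (non-capturing group); then one or more of any character (lazy).
Unlike `match`, `search` isn't anchored — it looks for the pattern anywhere in the string.
The match spans [2:15] → 'jplwwwizrizrl'.
Captured: group 1 = 'jpl'.

(2, 15)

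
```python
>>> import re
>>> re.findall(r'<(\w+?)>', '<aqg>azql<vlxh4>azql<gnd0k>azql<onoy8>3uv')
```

['aqg', 'vlxh4', 'gnd0k', 'onoy8']

Scanning left to right: at [0:5] match '<aqg>', group 1 = 'aqg'; at [9:16] match '<vlxh4>', group 1 = 'vlxh4'; at [20:27] match '<gnd0k>', group 1 = 'gnd0k'; at [31:38] match '<onoy8>', group 1 = 'onoy8'.
One capturing group, so `findall` returns just the captured substring from each match — 4 in all.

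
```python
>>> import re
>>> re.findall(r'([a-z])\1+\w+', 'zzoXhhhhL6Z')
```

['z']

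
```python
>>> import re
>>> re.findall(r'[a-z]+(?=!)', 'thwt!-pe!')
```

['thwt', 'pe']

Because the assertion is zero-width, the text it checks is not consumed and won't appear in the result.
Scanning left to right: at [0:4] → 'thwt'; at [6:8] → 'pe'.
With no groups in the pattern, `findall` gives back each whole match — 2 here.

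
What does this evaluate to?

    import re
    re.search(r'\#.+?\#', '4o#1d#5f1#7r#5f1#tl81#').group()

`re.search` tries every starting position until one works.
The match spans [2:6] → '#1d#'.

'#1d#'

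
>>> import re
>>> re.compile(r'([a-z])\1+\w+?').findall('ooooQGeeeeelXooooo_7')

`\1` has to match the exact text group 1 already captured.
`findall` collects group 1 from each match (3 total).

['o', 'e', 'o']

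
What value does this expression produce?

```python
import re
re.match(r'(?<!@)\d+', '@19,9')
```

`re.match` only tries the pattern at the start of the string.
Here the pattern fails at index 0, so the call returns None.

None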